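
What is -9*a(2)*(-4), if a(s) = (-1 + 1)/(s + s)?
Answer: 0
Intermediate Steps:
a(s) = 0 (a(s) = 0/((2*s)) = 0*(1/(2*s)) = 0)
-9*a(2)*(-4) = -9*0*(-4) = 0*(-4) = 0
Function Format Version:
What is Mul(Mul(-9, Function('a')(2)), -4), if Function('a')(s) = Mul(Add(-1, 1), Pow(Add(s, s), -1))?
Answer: 0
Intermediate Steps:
Function('a')(s) = 0 (Function('a')(s) = Mul(0, Pow(Mul(2, s), -1)) = Mul(0, Mul(Rational(1, 2), Pow(s, -1))) = 0)
Mul(Mul(-9, Function('a')(2)), -4) = Mul(Mul(-9, 0), -4) = Mul(0, -4) = 0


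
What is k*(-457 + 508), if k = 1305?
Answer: 66555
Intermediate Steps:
k*(-457 + 508) = 1305*(-457 + 508) = 1305*51 = 66555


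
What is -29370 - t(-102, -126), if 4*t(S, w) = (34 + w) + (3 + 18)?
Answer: -117409/4 ≈ -29352.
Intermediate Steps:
t(S, w) = 55/4 + w/4 (t(S, w) = ((34 + w) + (3 + 18))/4 = ((34 + w) + 21)/4 = (55 + w)/4 = 55/4 + w/4)
-29370 - t(-102, -126) = -29370 - (55/4 + (1/4)*(-126)) = -29370 - (55/4 - 63/2) = -29370 - 1*(-71/4) = -29370 + 71/4 = -117409/4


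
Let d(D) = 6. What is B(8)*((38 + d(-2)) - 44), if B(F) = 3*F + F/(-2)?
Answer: 0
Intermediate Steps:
B(F) = 5*F/2 (B(F) = 3*F + F*(-1/2) = 3*F - F/2 = 5*F/2)
B(8)*((38 + d(-2)) - 44) = ((5/2)*8)*((38 + 6) - 44) = 20*(44 - 44) = 20*0 = 0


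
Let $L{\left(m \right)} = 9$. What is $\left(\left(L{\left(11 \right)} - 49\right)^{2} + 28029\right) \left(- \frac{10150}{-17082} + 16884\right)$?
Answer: $\frac{4272837170651}{8541} \approx 5.0027 \cdot 10^{8}$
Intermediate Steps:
$\left(\left(L{\left(11 \right)} - 49\right)^{2} + 28029\right) \left(- \frac{10150}{-17082} + 16884\right) = \left(\left(9 - 49\right)^{2} + 28029\right) \left(- \frac{10150}{-17082} + 16884\right) = \left(\left(-40\right)^{2} + 28029\right) \left(\left(-10150\right) \left(- \frac{1}{17082}\right) + 16884\right) = \left(1600 + 28029\right) \left(\frac{5075}{8541} + 16884\right) = 29629 \cdot \frac{144211319}{8541} = \frac{4272837170651}{8541}$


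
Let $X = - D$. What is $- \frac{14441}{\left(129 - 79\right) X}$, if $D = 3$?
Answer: $\frac{14441}{150} \approx 96.273$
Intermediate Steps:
$X = -3$ ($X = \left(-1\right) 3 = -3$)
$- \frac{14441}{\left(129 - 79\right) X} = - \frac{14441}{\left(129 - 79\right) \left(-3\right)} = - \frac{14441}{50 \left(-3\right)} = - \frac{14441}{-150} = \left(-14441\right) \left(- \frac{1}{150}\right) = \frac{14441}{150}$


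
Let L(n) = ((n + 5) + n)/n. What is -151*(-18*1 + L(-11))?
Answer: 27331/11 ≈ 2484.6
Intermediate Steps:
L(n) = (5 + 2*n)/n (L(n) = ((5 + n) + n)/n = (5 + 2*n)/n)
-151*(-18*1 + L(-11)) = -151*(-18*1 + (2 + 5/(-11))) = -151*(-18 + (2 + 5*(-1/11))) = -151*(-18 + (2 - 5/11)) = -151*(-18 + 17/11) = -151*(-181/11) = 27331/11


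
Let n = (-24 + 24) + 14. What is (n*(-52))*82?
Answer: -59696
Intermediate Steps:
n = 14 (n = 0 + 14 = 14)
(n*(-52))*82 = (14*(-52))*82 = -728*82 = -59696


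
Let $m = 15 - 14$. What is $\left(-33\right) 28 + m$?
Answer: $-923$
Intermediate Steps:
$m = 1$ ($m = 15 - 14 = 1$)
$\left(-33\right) 28 + m = \left(-33\right) 28 + 1 = -924 + 1 = -923$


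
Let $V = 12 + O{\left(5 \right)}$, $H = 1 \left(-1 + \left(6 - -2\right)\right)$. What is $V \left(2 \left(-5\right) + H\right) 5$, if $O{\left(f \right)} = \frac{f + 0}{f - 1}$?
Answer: $- \frac{795}{4} \approx -198.75$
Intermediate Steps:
$H = 7$ ($H = 1 \left(-1 + \left(6 + 2\right)\right) = 1 \left(-1 + 8\right) = 1 \cdot 7 = 7$)
$O{\left(f \right)} = \frac{f}{-1 + f}$
$V = \frac{53}{4}$ ($V = 12 + \frac{5}{-1 + 5} = 12 + \frac{5}{4} = \frac{53}{4} \approx 13.25$)
$V \left(2 \left(-5\right) + H\right) 5 = \frac{53 \left(2 \left(-5\right) + 7\right)}{4} \cdot 5 = \frac{53 \left(-10 + 7\right)}{4} \cdot 5 = \frac{53}{4} \left(-3\right) 5 = \left(- \frac{159}{4}\right) 5 = - \frac{795}{4}$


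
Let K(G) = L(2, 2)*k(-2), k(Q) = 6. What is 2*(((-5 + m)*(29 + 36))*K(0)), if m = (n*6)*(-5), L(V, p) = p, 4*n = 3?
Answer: -42900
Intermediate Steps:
n = ¾ (n = (¼)*3 = ¾ ≈ 0.75000)
K(G) = 12 (K(G) = 2*6 = 12)
m = -45/2 (m = ((¾)*6)*(-5) = (9/2)*(-5) = -45/2 ≈ -22.500)
2*(((-5 + m)*(29 + 36))*K(0)) = 2*(((-5 - 45/2)*(29 + 36))*12) = 2*(-55/2*65*12) = 2*(-3575/2*12) = 2*(-21450) = -42900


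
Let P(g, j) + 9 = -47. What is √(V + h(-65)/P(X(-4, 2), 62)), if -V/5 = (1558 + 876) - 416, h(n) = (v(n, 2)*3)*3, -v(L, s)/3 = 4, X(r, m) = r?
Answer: I*√1977262/14 ≈ 100.44*I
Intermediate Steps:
v(L, s) = -12 (v(L, s) = -3*4 = -12)
h(n) = -108 (h(n) = -12*3*3 = -36*3 = -108)
P(g, j) = -56 (P(g, j) = -9 - 47 = -56)
V = -10090 (V = -5*((1558 + 876) - 416) = -5*(2434 - 416) = -5*2018 = -10090)
√(V + h(-65)/P(X(-4, 2), 62)) = √(-10090 - 108/(-56)) = √(-10090 - 108*(-1/56)) = √(-10090 + 27/14) = √(-141233/14) = I*√1977262/14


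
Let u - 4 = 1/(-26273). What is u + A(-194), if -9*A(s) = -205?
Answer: 6331784/236457 ≈ 26.778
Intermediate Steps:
u = 105091/26273 (u = 4 + 1/(-26273) = 4 - 1/26273 = 105091/26273 ≈ 4.0000)
A(s) = 205/9 (A(s) = -1/9*(-205) = 205/9)
u + A(-194) = 105091/26273 + 205/9 = 6331784/236457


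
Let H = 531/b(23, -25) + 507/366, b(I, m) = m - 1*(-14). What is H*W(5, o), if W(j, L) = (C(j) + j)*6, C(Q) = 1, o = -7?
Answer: -1132614/671 ≈ -1687.9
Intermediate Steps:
b(I, m) = 14 + m (b(I, m) = m + 14 = 14 + m)
W(j, L) = 6 + 6*j (W(j, L) = (1 + j)*6 = 6 + 6*j)
H = -62923/1342 (H = 531/(14 - 25) + 507/366 = 531/(-11) + 507*(1/366) = 531*(-1/11) + 169/122 = -531/11 + 169/122 = -62923/1342 ≈ -46.887)
H*W(5, o) = -62923*(6 + 6*5)/1342 = -62923*(6 + 30)/1342 = -62923/1342*36 = -1132614/671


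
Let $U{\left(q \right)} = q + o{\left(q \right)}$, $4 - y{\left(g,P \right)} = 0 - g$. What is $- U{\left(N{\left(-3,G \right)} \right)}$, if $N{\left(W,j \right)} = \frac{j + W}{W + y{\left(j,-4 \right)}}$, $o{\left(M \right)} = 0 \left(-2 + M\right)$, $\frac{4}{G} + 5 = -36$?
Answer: $\frac{127}{37} \approx 3.4324$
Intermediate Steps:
$G = - \frac{4}{41}$ ($G = \frac{4}{-5 - 36} = \frac{4}{-41} = 4 \left(- \frac{1}{41}\right) = - \frac{4}{41} \approx -0.097561$)
$y{\left(g,P \right)} = 4 + g$ ($y{\left(g,P \right)} = 4 - \left(0 - g\right) = 4 - - g = 4 + g$)
$o{\left(M \right)} = 0$
$N{\left(W,j \right)} = \frac{W + j}{4 + W + j}$ ($N{\left(W,j \right)} = \frac{j + W}{W + \left(4 + j\right)} = \frac{W + j}{4 + W + j}$)
$U{\left(q \right)} = q$ ($U{\left(q \right)} = q + 0 = q$)
$- U{\left(N{\left(-3,G \right)} \right)} = - \frac{-3 - \frac{4}{41}}{4 - 3 - \frac{4}{41}} = - \frac{-127}{\frac{37}{41} \cdot 41} = - \frac{41 \left(-127\right)}{37 \cdot 41} = \left(-1\right) \left(- \frac{127}{37}\right) = \frac{127}{37}$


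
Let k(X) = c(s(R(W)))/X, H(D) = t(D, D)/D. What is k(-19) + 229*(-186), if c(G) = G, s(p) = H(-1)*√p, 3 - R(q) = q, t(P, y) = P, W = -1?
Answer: -809288/19 ≈ -42594.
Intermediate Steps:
R(q) = 3 - q
H(D) = 1 (H(D) = D/D = 1)
s(p) = √p (s(p) = 1*√p = √p)
k(X) = 2/X (k(X) = √(3 - 1*(-1))/X = √(3 + 1)/X = √4/X = 2/X)
k(-19) + 229*(-186) = 2/(-19) + 229*(-186) = 2*(-1/19) - 42594 = -2/19 - 42594 = -809288/19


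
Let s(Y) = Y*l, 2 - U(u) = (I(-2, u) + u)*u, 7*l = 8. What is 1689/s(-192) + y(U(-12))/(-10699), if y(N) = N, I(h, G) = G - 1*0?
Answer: -3232179/421376 ≈ -7.6705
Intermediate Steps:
I(h, G) = G (I(h, G) = G + 0 = G)
l = 8/7 (l = (1/7)*8 = 8/7 ≈ 1.1429)
U(u) = 2 - 2*u**2 (U(u) = 2 - (u + u)*u = 2 - 2*u*u = 2 - 2*u**2)
s(Y) = 8*Y/7 (s(Y) = Y*(8/7) = 8*Y/7)
1689/s(-192) + y(U(-12))/(-10699) = 1689/(((8/7)*(-192))) + (2 - 2*(-12)**2)/(-10699) = 1689/(-1536/7) + (2 - 2*144)*(-1/10699) = 1689*(-7/1536) + (2 - 288)*(-1/10699) = -3941/512 - 286*(-1/10699) = -3941/512 + 22/823 = -3232179/421376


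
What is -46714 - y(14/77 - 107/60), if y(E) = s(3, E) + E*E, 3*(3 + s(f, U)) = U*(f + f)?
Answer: -20347033609/435600 ≈ -46710.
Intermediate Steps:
s(f, U) = -3 + 2*U*f/3 (s(f, U) = -3 + (U*(f + f))/3 = -3 + (U*(2*f))/3 = -3 + (2*U*f)/3 = -3 + 2*U*f/3)
y(E) = -3 + E² + 2*E (y(E) = (-3 + (⅔)*E*3) + E*E = (-3 + 2*E) + E² = -3 + E² + 2*E)
-46714 - y(14/77 - 107/60) = -46714 - (-3 + (14/77 - 107/60)² + 2*(14/77 - 107/60)) = -46714 - (-3 + (14*(1/77) - 107*1/60)² + 2*(14*(1/77) - 107*1/60)) = -46714 - (-3 + (2/11 - 107/60)² + 2*(2/11 - 107/60)) = -46714 - (-3 + (-1057/660)² + 2*(-1057/660)) = -46714 - (-3 + 1117249/435600 - 1057/330) = -46714 - 1*(-1584791/435600) = -46714 + 1584791/435600 = -20347033609/435600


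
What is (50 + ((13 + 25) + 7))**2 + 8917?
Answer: 17942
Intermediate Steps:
(50 + ((13 + 25) + 7))**2 + 8917 = (50 + (38 + 7))**2 + 8917 = (50 + 45)**2 + 8917 = 95**2 + 8917 = 9025 + 8917 = 17942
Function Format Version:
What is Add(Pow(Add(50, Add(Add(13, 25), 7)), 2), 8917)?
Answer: 17942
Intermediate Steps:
Add(Pow(Add(50, Add(Add(13, 25), 7)), 2), 8917) = Add(Pow(Add(50, Add(38, 7)), 2), 8917) = Add(Pow(Add(50, 45), 2), 8917) = Add(Pow(95, 2), 8917) = Add(9025, 8917) = 17942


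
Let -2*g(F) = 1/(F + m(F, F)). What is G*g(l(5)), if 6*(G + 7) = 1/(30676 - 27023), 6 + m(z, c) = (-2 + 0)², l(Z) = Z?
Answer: 153425/131508 ≈ 1.1667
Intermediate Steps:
m(z, c) = -2 (m(z, c) = -6 + (-2 + 0)² = -6 + (-2)² = -6 + 4 = -2)
g(F) = -1/(2*(-2 + F)) (g(F) = -1/(2*(F - 2)) = -1/(2*(-2 + F)))
G = -153425/21918 (G = -7 + 1/(6*(30676 - 27023)) = -7 + (⅙)/3653 = -7 + (⅙)*(1/3653) = -7 + 1/21918 = -153425/21918 ≈ -7.0000)
G*g(l(5)) = -(-153425)/(21918*(-4 + 2*5)) = -(-153425)/(21918*(-4 + 10)) = -(-153425)/(21918*6) = -153425/21918*(-⅙) = 153425/131508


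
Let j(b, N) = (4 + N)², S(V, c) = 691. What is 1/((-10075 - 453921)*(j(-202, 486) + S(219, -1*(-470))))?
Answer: -1/111726060836 ≈ -8.9505e-12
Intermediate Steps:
1/((-10075 - 453921)*(j(-202, 486) + S(219, -1*(-470)))) = 1/((-10075 - 453921)*((4 + 486)² + 691)) = 1/(-463996*(490² + 691)) = 1/(-463996*(240100 + 691)) = 1/(-463996*240791) = 1/(-111726060836) = -1/111726060836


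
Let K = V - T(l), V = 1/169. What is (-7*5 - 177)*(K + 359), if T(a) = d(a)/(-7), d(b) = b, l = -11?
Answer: -89643140/1183 ≈ -75776.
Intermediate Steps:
V = 1/169 ≈ 0.0059172
T(a) = -a/7 (T(a) = a/(-7) = a*(-⅐) = -a/7)
K = -1852/1183 (K = 1/169 - (-1)*(-11)/7 = 1/169 - 1*11/7 = 1/169 - 11/7 = -1852/1183 ≈ -1.5655)
(-7*5 - 177)*(K + 359) = (-7*5 - 177)*(-1852/1183 + 359) = (-35 - 177)*(422845/1183) = -212*422845/1183 = -89643140/1183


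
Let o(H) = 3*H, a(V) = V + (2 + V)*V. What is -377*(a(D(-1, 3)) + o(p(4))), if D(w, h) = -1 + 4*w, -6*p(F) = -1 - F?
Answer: -9425/2 ≈ -4712.5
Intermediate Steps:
p(F) = 1/6 + F/6 (p(F) = -(-1 - F)/6 = 1/6 + F/6)
a(V) = V + V*(2 + V)
-377*(a(D(-1, 3)) + o(p(4))) = -377*((-1 + 4*(-1))*(3 + (-1 + 4*(-1))) + 3*(1/6 + (1/6)*4)) = -377*((-1 - 4)*(3 + (-1 - 4)) + 3*(1/6 + 2/3)) = -377*(-5*(3 - 5) + 3*(5/6)) = -377*(-5*(-2) + 5/2) = -377*(10 + 5/2) = -377*25/2 = -9425/2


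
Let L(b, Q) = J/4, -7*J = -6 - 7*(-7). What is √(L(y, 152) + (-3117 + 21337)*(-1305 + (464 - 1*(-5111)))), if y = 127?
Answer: 3*√1694298011/14 ≈ 8820.4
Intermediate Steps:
J = -43/7 (J = -(-6 - 7*(-7))/7 = -(-6 + 49)/7 = -⅐*43 = -43/7 ≈ -6.1429)
L(b, Q) = -43/28 (L(b, Q) = -43/7/4 = -43/7*¼ = -43/28)
√(L(y, 152) + (-3117 + 21337)*(-1305 + (464 - 1*(-5111)))) = √(-43/28 + (-3117 + 21337)*(-1305 + (464 - 1*(-5111)))) = √(-43/28 + 18220*(-1305 + (464 + 5111))) = √(-43/28 + 18220*(-1305 + 5575)) = √(-43/28 + 18220*4270) = √(-43/28 + 77799400) = √(2178383157/28) = 3*√1694298011/14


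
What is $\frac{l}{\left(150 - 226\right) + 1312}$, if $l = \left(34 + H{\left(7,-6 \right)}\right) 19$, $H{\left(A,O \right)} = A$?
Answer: $\frac{779}{1236} \approx 0.63026$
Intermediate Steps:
$l = 779$ ($l = \left(34 + 7\right) 19 = 41 \cdot 19 = 779$)
$\frac{l}{\left(150 - 226\right) + 1312} = \frac{779}{\left(150 - 226\right) + 1312} = \frac{779}{-76 + 1312} = \frac{779}{1236}$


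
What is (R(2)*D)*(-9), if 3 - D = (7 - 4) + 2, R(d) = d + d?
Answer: 72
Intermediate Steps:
R(d) = 2*d
D = -2 (D = 3 - ((7 - 4) + 2) = 3 - (3 + 2) = 3 - 1*5 = 3 - 5 = -2)
(R(2)*D)*(-9) = ((2*2)*(-2))*(-9) = (4*(-2))*(-9) = -8*(-9) = 72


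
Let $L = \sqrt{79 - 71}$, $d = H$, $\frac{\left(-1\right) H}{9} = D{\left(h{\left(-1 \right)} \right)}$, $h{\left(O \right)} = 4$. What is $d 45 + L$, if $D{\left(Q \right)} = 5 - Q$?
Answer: $-405 + 2 \sqrt{2} \approx -402.17$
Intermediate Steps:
$H = -9$ ($H = - 9 \left(5 - 4\right) = \left(-9\right) 1 = -9$)
$d = -9$
$L = 2 \sqrt{2}$ ($L = \sqrt{8} = 2 \sqrt{2} \approx 2.8284$)
$d 45 + L = \left(-9\right) 45 + 2 \sqrt{2} = -405 + 2 \sqrt{2}$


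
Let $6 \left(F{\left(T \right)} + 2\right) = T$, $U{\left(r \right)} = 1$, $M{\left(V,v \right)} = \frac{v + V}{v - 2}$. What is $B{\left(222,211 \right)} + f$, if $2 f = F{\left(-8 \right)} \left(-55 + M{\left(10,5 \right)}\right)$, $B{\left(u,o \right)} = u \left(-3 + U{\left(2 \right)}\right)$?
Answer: $- \frac{1082}{3} \approx -360.67$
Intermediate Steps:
$M{\left(V,v \right)} = \frac{V + v}{-2 + v}$
$B{\left(u,o \right)} = - 2 u$ ($B{\left(u,o \right)} = u \left(-3 + 1\right) = u \left(-2\right) = - 2 u$)
$F{\left(T \right)} = -2 + \frac{T}{6}$
$f = \frac{250}{3}$ ($f = \frac{\left(-2 + \frac{1}{6} \left(-8\right)\right) \left(-55 + \frac{10 + 5}{-2 + 5}\right)}{2} = \frac{\left(-2 - \frac{4}{3}\right) \left(-55 + \frac{1}{3} \cdot 15\right)}{2} = \frac{\left(- \frac{10}{3}\right) \left(-55 + \frac{1}{3} \cdot 15\right)}{2} = \frac{\left(- \frac{10}{3}\right) \left(-55 + 5\right)}{2} = \frac{\left(- \frac{10}{3}\right) \left(-50\right)}{2} = \frac{1}{2} \cdot \frac{500}{3} = \frac{250}{3} \approx 83.333$)
$B{\left(222,211 \right)} + f = \left(-2\right) 222 + \frac{250}{3} = -444 + \frac{250}{3} = - \frac{1082}{3}$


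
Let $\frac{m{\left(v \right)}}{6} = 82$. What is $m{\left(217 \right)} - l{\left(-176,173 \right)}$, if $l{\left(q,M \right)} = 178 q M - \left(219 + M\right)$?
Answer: $5420628$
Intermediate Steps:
$l{\left(q,M \right)} = -219 - M + 178 M q$ ($l{\left(q,M \right)} = 178 M q - \left(219 + M\right) = -219 - M + 178 M q$)
$m{\left(v \right)} = 492$ ($m{\left(v \right)} = 6 \cdot 82 = 492$)
$m{\left(217 \right)} - l{\left(-176,173 \right)} = 492 - \left(-219 - 173 + 178 \cdot 173 \left(-176\right)\right) = 492 - \left(-219 - 173 - 5419744\right) = 492 - -5420136 = 492 + 5420136 = 5420628$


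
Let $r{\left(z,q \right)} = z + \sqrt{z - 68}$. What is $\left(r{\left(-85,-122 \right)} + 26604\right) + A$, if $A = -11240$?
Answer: $15279 + 3 i \sqrt{17} \approx 15279.0 + 12.369 i$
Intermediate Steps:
$r{\left(z,q \right)} = z + \sqrt{-68 + z}$
$\left(r{\left(-85,-122 \right)} + 26604\right) + A = \left(\left(-85 + \sqrt{-68 - 85}\right) + 26604\right) - 11240 = \left(\left(-85 + \sqrt{-153}\right) + 26604\right) - 11240 = \left(\left(-85 + 3 i \sqrt{17}\right) + 26604\right) - 11240 = \left(26519 + 3 i \sqrt{17}\right) - 11240 = 15279 + 3 i \sqrt{17}$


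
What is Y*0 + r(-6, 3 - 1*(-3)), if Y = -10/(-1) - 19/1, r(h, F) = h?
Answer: -6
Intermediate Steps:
Y = -9 (Y = -10*(-1) - 19*1 = 10 - 19 = -9)
Y*0 + r(-6, 3 - 1*(-3)) = -9*0 - 6 = 0 - 6 = -6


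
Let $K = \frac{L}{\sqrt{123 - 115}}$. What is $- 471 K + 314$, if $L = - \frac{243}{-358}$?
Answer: $314 - \frac{114453 \sqrt{2}}{1432} \approx 200.97$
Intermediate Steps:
$L = \frac{243}{358}$ ($L = \left(-243\right) \left(- \frac{1}{358}\right) = \frac{243}{358} \approx 0.67877$)
$K = \frac{243 \sqrt{2}}{1432}$ ($K = \frac{243}{358 \sqrt{123 - 115}} = \frac{243}{358 \sqrt{8}} = \frac{243}{358 \cdot 2 \sqrt{2}} = \frac{243 \frac{\sqrt{2}}{4}}{358} = \frac{243 \sqrt{2}}{1432} \approx 0.23998$)
$- 471 K + 314 = - 471 \frac{243 \sqrt{2}}{1432} + 314 = - \frac{114453 \sqrt{2}}{1432} + 314 = 314 - \frac{114453 \sqrt{2}}{1432}$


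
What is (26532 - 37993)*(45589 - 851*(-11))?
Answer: -629781950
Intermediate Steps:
(26532 - 37993)*(45589 - 851*(-11)) = -11461*(45589 + 9361) = -11461*54950 = -629781950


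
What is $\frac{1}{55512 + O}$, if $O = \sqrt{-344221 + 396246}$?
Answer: $\frac{55512}{3081530119} - \frac{5 \sqrt{2081}}{3081530119} \approx 1.794 \cdot 10^{-5}$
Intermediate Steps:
$O = 5 \sqrt{2081}$ ($O = \sqrt{52025} = 5 \sqrt{2081} \approx 228.09$)
$\frac{1}{55512 + O} = \frac{1}{55512 + 5 \sqrt{2081}}$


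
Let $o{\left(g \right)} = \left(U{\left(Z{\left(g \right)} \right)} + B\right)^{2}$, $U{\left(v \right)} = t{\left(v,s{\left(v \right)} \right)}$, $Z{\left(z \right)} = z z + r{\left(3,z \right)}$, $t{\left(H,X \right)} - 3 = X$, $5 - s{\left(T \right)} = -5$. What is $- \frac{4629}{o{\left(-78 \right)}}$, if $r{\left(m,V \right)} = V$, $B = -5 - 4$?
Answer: $- \frac{4629}{16} \approx -289.31$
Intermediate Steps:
$B = -9$ ($B = -5 - 4 = -9$)
$s{\left(T \right)} = 10$ ($s{\left(T \right)} = 5 - -5 = 5 + 5 = 10$)
$t{\left(H,X \right)} = 3 + X$
$Z{\left(z \right)} = z + z^{2}$ ($Z{\left(z \right)} = z z + z = z^{2} + z = z + z^{2}$)
$U{\left(v \right)} = 13$ ($U{\left(v \right)} = 3 + 10 = 13$)
$o{\left(g \right)} = 16$ ($o{\left(g \right)} = \left(13 - 9\right)^{2} = 4^{2} = 16$)
$- \frac{4629}{o{\left(-78 \right)}} = - \frac{4629}{16}$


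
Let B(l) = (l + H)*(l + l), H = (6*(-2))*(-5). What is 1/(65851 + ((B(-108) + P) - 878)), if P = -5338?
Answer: 1/70003 ≈ 1.4285e-5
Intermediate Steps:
H = 60 (H = -12*(-5) = 60)
B(l) = 2*l*(60 + l) (B(l) = (l + 60)*(l + l) = (60 + l)*(2*l) = 2*l*(60 + l))
1/(65851 + ((B(-108) + P) - 878)) = 1/(65851 + ((2*(-108)*(60 - 108) - 5338) - 878)) = 1/(65851 + ((2*(-108)*(-48) - 5338) - 878)) = 1/(65851 + ((10368 - 5338) - 878)) = 1/(65851 + (5030 - 878)) = 1/(65851 + 4152) = 1/70003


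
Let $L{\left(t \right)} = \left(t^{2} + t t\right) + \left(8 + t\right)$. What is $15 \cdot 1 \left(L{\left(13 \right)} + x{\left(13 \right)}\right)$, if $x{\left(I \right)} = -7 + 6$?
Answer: $5370$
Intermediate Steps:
$x{\left(I \right)} = -1$
$L{\left(t \right)} = 8 + t + 2 t^{2}$ ($L{\left(t \right)} = \left(t^{2} + t^{2}\right) + \left(8 + t\right) = 2 t^{2} + \left(8 + t\right) = 8 + t + 2 t^{2}$)
$15 \cdot 1 \left(L{\left(13 \right)} + x{\left(13 \right)}\right) = 15 \cdot 1 \left(\left(8 + 13 + 2 \cdot 13^{2}\right) - 1\right) = 15 \left(\left(8 + 13 + 2 \cdot 169\right) - 1\right) = 15 \left(\left(8 + 13 + 338\right) - 1\right) = 15 \left(359 - 1\right) = 15 \cdot 358 = 5370$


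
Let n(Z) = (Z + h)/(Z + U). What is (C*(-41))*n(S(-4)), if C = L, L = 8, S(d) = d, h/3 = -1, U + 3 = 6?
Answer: -2296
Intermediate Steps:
U = 3 (U = -3 + 6 = 3)
h = -3 (h = 3*(-1) = -3)
n(Z) = (-3 + Z)/(3 + Z) (n(Z) = (Z - 3)/(Z + 3) = (-3 + Z)/(3 + Z))
C = 8
(C*(-41))*n(S(-4)) = (8*(-41))*((-3 - 4)/(3 - 4)) = -328*(-7)/(-1) = -(-328)*(-7) = -328*7 = -2296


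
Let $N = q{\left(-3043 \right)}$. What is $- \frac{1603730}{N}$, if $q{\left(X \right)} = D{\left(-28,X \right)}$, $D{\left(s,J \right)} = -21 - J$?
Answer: $- \frac{801865}{1511} \approx -530.68$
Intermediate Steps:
$q{\left(X \right)} = -21 - X$
$N = 3022$ ($N = -21 - -3043 = -21 + 3043 = 3022$)
$- \frac{1603730}{N} = - \frac{1603730}{3022} = \left(-1603730\right) \frac{1}{3022} = - \frac{801865}{1511}$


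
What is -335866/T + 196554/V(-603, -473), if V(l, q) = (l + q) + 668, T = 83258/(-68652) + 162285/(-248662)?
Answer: 2859137868707063/15922145308 ≈ 1.7957e+5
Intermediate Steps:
T = -3980536327/2133892953 (T = 83258*(-1/68652) + 162285*(-1/248662) = -41629/34326 - 162285/248662 = -3980536327/2133892953 ≈ -1.8654)
V(l, q) = 668 + l + q
-335866/T + 196554/V(-603, -473) = -335866/(-3980536327/2133892953) + 196554/(668 - 603 - 473) = -335866*(-2133892953/3980536327) + 196554/(-408) = 716702090552298/3980536327 + 196554*(-1/408) = 716702090552298/3980536327 - 1927/4 = 2859137868707063/15922145308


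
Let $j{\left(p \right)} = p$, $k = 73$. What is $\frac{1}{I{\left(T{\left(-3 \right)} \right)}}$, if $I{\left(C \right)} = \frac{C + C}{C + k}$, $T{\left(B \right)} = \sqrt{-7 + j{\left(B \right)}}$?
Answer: $\frac{1}{2} - \frac{73 i \sqrt{10}}{20} \approx 0.5 - 11.542 i$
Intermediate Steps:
$T{\left(B \right)} = \sqrt{-7 + B}$
$I{\left(C \right)} = \frac{2 C}{73 + C}$ ($I{\left(C \right)} = \frac{C + C}{C + 73} = \frac{2 C}{73 + C}$)
$\frac{1}{I{\left(T{\left(-3 \right)} \right)}} = \frac{1}{2 \sqrt{-7 - 3} \frac{1}{73 + \sqrt{-7 - 3}}} = \frac{1}{2 \sqrt{-10} \frac{1}{73 + \sqrt{-10}}} = \frac{1}{2 i \sqrt{10} \frac{1}{73 + i \sqrt{10}}} = - \frac{i \sqrt{10} \left(73 + i \sqrt{10}\right)}{20}$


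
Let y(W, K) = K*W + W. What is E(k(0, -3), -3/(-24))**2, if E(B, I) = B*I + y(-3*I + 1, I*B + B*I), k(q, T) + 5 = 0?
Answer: 625/1024 ≈ 0.61035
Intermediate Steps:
k(q, T) = -5 (k(q, T) = -5 + 0 = -5)
y(W, K) = W + K*W
E(B, I) = B*I + (1 - 3*I)*(1 + 2*B*I) (E(B, I) = B*I + (-3*I + 1)*(1 + (I*B + B*I)) = B*I + (1 - 3*I)*(1 + (B*I + B*I)) = B*I + (1 - 3*I)*(1 + 2*B*I))
E(k(0, -3), -3/(-24))**2 = (-(-15)/(-24) - (1 + 2*(-5)*(-3/(-24)))*(-1 + 3*(-3/(-24))))**2 = (-(-15)*(-1)/24 - (1 + 2*(-5)*(-3*(-1/24)))*(-1 + 3*(-3*(-1/24))))**2 = (-5*1/8 - (1 + 2*(-5)*(1/8))*(-1 + 3*(1/8)))**2 = (-5/8 - (1 - 5/4)*(-1 + 3/8))**2 = (-5/8 - 1*(-1/4)*(-5/8))**2 = (-5/8 - 5/32)**2 = (-25/32)**2 = 625/1024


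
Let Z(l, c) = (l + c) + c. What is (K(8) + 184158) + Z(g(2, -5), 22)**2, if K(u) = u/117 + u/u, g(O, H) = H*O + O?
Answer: 21698243/117 ≈ 1.8546e+5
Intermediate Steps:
g(O, H) = O + H*O
K(u) = 1 + u/117 (K(u) = u*(1/117) + 1 = u/117 + 1 = 1 + u/117)
Z(l, c) = l + 2*c (Z(l, c) = (c + l) + c = l + 2*c)
(K(8) + 184158) + Z(g(2, -5), 22)**2 = ((1 + (1/117)*8) + 184158) + (2*(1 - 5) + 2*22)**2 = ((1 + 8/117) + 184158) + (2*(-4) + 44)**2 = (125/117 + 184158) + (-8 + 44)**2 = 21546611/117 + 36**2 = 21546611/117 + 1296 = 21698243/117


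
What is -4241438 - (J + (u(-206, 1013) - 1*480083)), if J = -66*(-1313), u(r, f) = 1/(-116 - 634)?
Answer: -2886009749/750 ≈ -3.8480e+6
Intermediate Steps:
u(r, f) = -1/750 (u(r, f) = 1/(-750) = -1/750)
J = 86658
-4241438 - (J + (u(-206, 1013) - 1*480083)) = -4241438 - (86658 + (-1/750 - 1*480083)) = -4241438 - (86658 + (-1/750 - 480083)) = -4241438 - (86658 - 360062251/750) = -4241438 - 1*(-295068751/750) = -4241438 + 295068751/750 = -2886009749/750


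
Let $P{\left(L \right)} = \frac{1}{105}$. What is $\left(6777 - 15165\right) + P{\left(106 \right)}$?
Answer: $- \frac{880739}{105} \approx -8388.0$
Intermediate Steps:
$P{\left(L \right)} = \frac{1}{105}$
$\left(6777 - 15165\right) + P{\left(106 \right)} = \left(6777 - 15165\right) + \frac{1}{105} = -8388 + \frac{1}{105} = - \frac{880739}{105}$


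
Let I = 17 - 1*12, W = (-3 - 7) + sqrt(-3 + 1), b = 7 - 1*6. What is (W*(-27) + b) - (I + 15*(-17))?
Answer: 521 - 27*I*sqrt(2) ≈ 521.0 - 38.184*I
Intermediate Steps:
b = 1 (b = 7 - 6 = 1)
W = -10 + I*sqrt(2) (W = -10 + sqrt(-2) = -10 + I*sqrt(2) ≈ -10.0 + 1.4142*I)
I = 5 (I = 17 - 12 = 5)
(W*(-27) + b) - (I + 15*(-17)) = ((-10 + I*sqrt(2))*(-27) + 1) - (5 + 15*(-17)) = ((270 - 27*I*sqrt(2)) + 1) - (5 - 255) = (271 - 27*I*sqrt(2)) - 1*(-250) = (271 - 27*I*sqrt(2)) + 250 = 521 - 27*I*sqrt(2)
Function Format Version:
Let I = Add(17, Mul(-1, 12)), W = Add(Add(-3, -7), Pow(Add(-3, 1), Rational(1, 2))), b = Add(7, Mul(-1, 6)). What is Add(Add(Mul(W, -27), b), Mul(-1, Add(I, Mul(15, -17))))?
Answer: Add(521, Mul(-27, I, Pow(2, Rational(1, 2)))) ≈ Add(521.00, Mul(-38.184, I))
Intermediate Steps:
b = 1 (b = Add(7, -6) = 1)
W = Add(-10, Mul(I, Pow(2, Rational(1, 2)))) (W = Add(-10, Pow(-2, Rational(1, 2))) = Add(-10, Mul(I, Pow(2, Rational(1, 2)))) ≈ Add(-10.000, Mul(1.4142, I)))
I = 5 (I = Add(17, -12) = 5)
Add(Add(Mul(W, -27), b), Mul(-1, Add(I, Mul(15, -17)))) = Add(Add(Mul(Add(-10, Mul(I, Pow(2, Rational(1, 2)))), -27), 1), Mul(-1, Add(5, Mul(15, -17)))) = Add(Add(Add(270, Mul(-27, I, Pow(2, Rational(1, 2)))), 1), Mul(-1, Add(5, -255))) = Add(Add(271, Mul(-27, I, Pow(2, Rational(1, 2)))), Mul(-1, -250)) = Add(Add(271, Mul(-27, I, Pow(2, Rational(1, 2)))), 250) = Add(521, Mul(-27, I, Pow(2, Rational(1, 2))))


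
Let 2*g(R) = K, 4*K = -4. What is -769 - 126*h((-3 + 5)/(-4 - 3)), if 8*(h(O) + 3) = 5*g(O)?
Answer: -2813/8 ≈ -351.63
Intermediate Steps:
K = -1 (K = (1/4)*(-4) = -1)
g(R) = -1/2 (g(R) = (1/2)*(-1) = -1/2)
h(O) = -53/16 (h(O) = -3 + (5*(-1/2))/8 = -3 + (1/8)*(-5/2) = -3 - 5/16 = -53/16)
-769 - 126*h((-3 + 5)/(-4 - 3)) = -769 - 126*(-53/16) = -769 + 3339/8 = -2813/8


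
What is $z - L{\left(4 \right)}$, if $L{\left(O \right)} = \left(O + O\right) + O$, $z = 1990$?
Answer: $1978$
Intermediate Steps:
$L{\left(O \right)} = 3 O$ ($L{\left(O \right)} = 2 O + O = 3 O$)
$z - L{\left(4 \right)} = 1990 - 3 \cdot 4 = 1990 - 12 = 1978$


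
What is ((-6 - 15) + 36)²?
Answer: 225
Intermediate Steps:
((-6 - 15) + 36)² = (-21 + 36)² = 15² = 225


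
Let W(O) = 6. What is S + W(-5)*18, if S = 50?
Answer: 158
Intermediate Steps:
S + W(-5)*18 = 50 + 6*18 = 50 + 108 = 158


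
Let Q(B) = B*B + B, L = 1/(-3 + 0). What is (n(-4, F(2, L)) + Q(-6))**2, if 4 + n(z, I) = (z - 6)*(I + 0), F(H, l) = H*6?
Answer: 8836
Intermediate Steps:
L = -1/3 (L = 1/(-3) = -1/3 ≈ -0.33333)
F(H, l) = 6*H
n(z, I) = -4 + I*(-6 + z) (n(z, I) = -4 + (z - 6)*(I + 0) = -4 + (-6 + z)*I = -4 + I*(-6 + z))
Q(B) = B + B**2 (Q(B) = B**2 + B = B + B**2)
(n(-4, F(2, L)) + Q(-6))**2 = ((-4 - 36*2 + (6*2)*(-4)) - 6*(1 - 6))**2 = ((-4 - 6*12 + 12*(-4)) - 6*(-5))**2 = ((-4 - 72 - 48) + 30)**2 = (-124 + 30)**2 = (-94)**2 = 8836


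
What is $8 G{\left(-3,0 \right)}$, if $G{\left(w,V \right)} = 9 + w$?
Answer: $48$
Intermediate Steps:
$8 G{\left(-3,0 \right)} = 8 \left(9 - 3\right) = 8 \cdot 6 = 48$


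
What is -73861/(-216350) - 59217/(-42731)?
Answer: 15967752341/9244851850 ≈ 1.7272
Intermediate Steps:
-73861/(-216350) - 59217/(-42731) = -73861*(-1/216350) - 59217*(-1/42731) = 73861/216350 + 59217/42731 = 15967752341/9244851850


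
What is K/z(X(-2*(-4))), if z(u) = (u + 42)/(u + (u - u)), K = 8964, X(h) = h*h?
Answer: 286848/53 ≈ 5412.2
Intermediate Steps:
X(h) = h²
z(u) = (42 + u)/u (z(u) = (42 + u)/(u + 0) = (42 + u)/u)
K/z(X(-2*(-4))) = 8964/(((42 + (-2*(-4))²)/((-2*(-4))²))) = 8964/(((42 + 8²)/(8²))) = 8964/(((42 + 64)/64)) = 8964/(((1/64)*106)) = 8964/(53/32) = 8964*(32/53) = 286848/53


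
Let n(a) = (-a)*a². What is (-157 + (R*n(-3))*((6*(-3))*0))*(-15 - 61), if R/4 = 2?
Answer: 11932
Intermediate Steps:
n(a) = -a³
R = 8 (R = 4*2 = 8)
(-157 + (R*n(-3))*((6*(-3))*0))*(-15 - 61) = (-157 + (8*(-1*(-3)³))*((6*(-3))*0))*(-15 - 61) = (-157 + (8*(-1*(-27)))*(-18*0))*(-76) = (-157 + (8*27)*0)*(-76) = (-157 + 216*0)*(-76) = (-157 + 0)*(-76) = -157*(-76) = 11932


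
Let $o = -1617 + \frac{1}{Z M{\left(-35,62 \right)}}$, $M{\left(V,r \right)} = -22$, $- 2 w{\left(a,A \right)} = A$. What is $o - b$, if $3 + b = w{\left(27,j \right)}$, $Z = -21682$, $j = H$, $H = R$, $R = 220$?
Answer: $- \frac{717414015}{477004} \approx -1504.0$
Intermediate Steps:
$H = 220$
$j = 220$
$w{\left(a,A \right)} = - \frac{A}{2}$
$b = -113$ ($b = -3 - 110 = -113$)
$o = - \frac{771315467}{477004}$ ($o = -1617 + \frac{1}{\left(-21682\right) \left(-22\right)} = -1617 - - \frac{1}{477004} = -1617 + \frac{1}{477004} = - \frac{771315467}{477004} \approx -1617.0$)
$o - b = - \frac{771315467}{477004} - -113 = - \frac{771315467}{477004} + 113 = - \frac{717414015}{477004}$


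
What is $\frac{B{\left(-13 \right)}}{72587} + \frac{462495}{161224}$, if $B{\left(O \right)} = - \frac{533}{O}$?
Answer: $\frac{33577734749}{11702766488} \approx 2.8692$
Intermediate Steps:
$\frac{B{\left(-13 \right)}}{72587} + \frac{462495}{161224} = \frac{\left(-533\right) \frac{1}{-13}}{72587} + \frac{462495}{161224} = \left(-533\right) \left(- \frac{1}{13}\right) \frac{1}{72587} + 462495 \cdot \frac{1}{161224} = 41 \cdot \frac{1}{72587} + \frac{462495}{161224} = \frac{41}{72587} + \frac{462495}{161224} = \frac{33577734749}{11702766488}$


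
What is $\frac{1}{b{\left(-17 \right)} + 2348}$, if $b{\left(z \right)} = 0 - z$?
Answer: $\frac{1}{2365} \approx 0.00042283$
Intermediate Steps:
$b{\left(z \right)} = - z$
$\frac{1}{b{\left(-17 \right)} + 2348} = \frac{1}{\left(-1\right) \left(-17\right) + 2348} = \frac{1}{17 + 2348} = \frac{1}{2365}$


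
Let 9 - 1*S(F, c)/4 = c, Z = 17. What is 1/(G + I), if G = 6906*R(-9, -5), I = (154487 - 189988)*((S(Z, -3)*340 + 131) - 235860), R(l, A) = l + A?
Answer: 1/7789142225 ≈ 1.2838e-10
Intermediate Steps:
S(F, c) = 36 - 4*c
R(l, A) = A + l
I = 7789238909 (I = (154487 - 189988)*(((36 - 4*(-3))*340 + 131) - 235860) = -35501*(((36 + 12)*340 + 131) - 235860) = -35501*((48*340 + 131) - 235860) = -35501*((16320 + 131) - 235860) = -35501*(16451 - 235860) = -35501*(-219409) = 7789238909)
G = -96684 (G = 6906*(-5 - 9) = 6906*(-14) = -96684)
1/(G + I) = 1/(-96684 + 7789238909) = 1/7789142225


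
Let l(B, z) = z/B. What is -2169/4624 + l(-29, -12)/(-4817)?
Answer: -303049605/645940432 ≈ -0.46916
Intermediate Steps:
-2169/4624 + l(-29, -12)/(-4817) = -2169/4624 - 12/(-29)/(-4817) = -2169*1/4624 - 12*(-1/29)*(-1/4817) = -2169/4624 + (12/29)*(-1/4817) = -2169/4624 - 12/139693 = -303049605/645940432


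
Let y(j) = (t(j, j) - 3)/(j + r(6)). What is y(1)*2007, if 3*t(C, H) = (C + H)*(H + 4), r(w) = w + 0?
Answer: 669/7 ≈ 95.571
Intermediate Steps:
r(w) = w
t(C, H) = (4 + H)*(C + H)/3 (t(C, H) = ((C + H)*(H + 4))/3 = ((C + H)*(4 + H))/3 = ((4 + H)*(C + H))/3 = (4 + H)*(C + H)/3)
y(j) = (-3 + 2*j²/3 + 8*j/3)/(6 + j) (y(j) = ((j²/3 + 4*j/3 + 4*j/3 + j*j/3) - 3)/(j + 6) = ((j²/3 + 4*j/3 + 4*j/3 + j²/3) - 3)/(6 + j) = ((2*j²/3 + 8*j/3) - 3)/(6 + j) = (-3 + 2*j²/3 + 8*j/3)/(6 + j))
y(1)*2007 = ((-9 + 2*1² + 8*1)/(3*(6 + 1)))*2007 = ((⅓)*(-9 + 2*1 + 8)/7)*2007 = ((⅓)*(⅐)*(-9 + 2 + 8))*2007 = ((⅓)*(⅐)*1)*2007 = (1/21)*2007 = 669/7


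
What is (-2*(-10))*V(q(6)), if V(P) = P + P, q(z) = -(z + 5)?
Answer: -440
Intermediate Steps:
q(z) = -5 - z (q(z) = -(5 + z) = -5 - z)
V(P) = 2*P
(-2*(-10))*V(q(6)) = (-2*(-10))*(2*(-5 - 1*6)) = 20*(2*(-5 - 6)) = 20*(2*(-11)) = 20*(-22) = -440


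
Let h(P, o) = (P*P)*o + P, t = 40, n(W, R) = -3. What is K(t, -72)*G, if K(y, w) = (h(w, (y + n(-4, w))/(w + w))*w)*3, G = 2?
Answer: 606528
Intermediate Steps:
h(P, o) = P + o*P² (h(P, o) = P²*o + P = o*P² + P = P + o*P²)
K(y, w) = 3*w²*(-½ + y/2) (K(y, w) = ((w*(1 + w*((y - 3)/(w + w))))*w)*3 = ((w*(1 + w*((-3 + y)/((2*w)))))*w)*3 = ((w*(1 + w*((-3 + y)*(1/(2*w)))))*w)*3 = ((w*(1 + w*((-3 + y)/(2*w))))*w)*3 = ((w*(1 + (-3/2 + y/2)))*w)*3 = ((w*(-½ + y/2))*w)*3 = (w²*(-½ + y/2))*3 = 3*w²*(-½ + y/2))
K(t, -72)*G = ((3/2)*(-72)²*(-1 + 40))*2 = ((3/2)*5184*39)*2 = 303264*2 = 606528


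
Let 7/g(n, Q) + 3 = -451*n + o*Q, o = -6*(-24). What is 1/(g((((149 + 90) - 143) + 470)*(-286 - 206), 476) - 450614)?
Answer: -125659413/56623890729575 ≈ -2.2192e-6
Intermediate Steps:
o = 144
g(n, Q) = 7/(-3 - 451*n + 144*Q) (g(n, Q) = 7/(-3 + (-451*n + 144*Q)) = 7/(-3 - 451*n + 144*Q))
1/(g((((149 + 90) - 143) + 470)*(-286 - 206), 476) - 450614) = 1/(-7/(3 - 144*476 + 451*((((149 + 90) - 143) + 470)*(-286 - 206))) - 450614) = 1/(-7/(3 - 68544 + 451*(((239 - 143) + 470)*(-492))) - 450614) = 1/(-7/(3 - 68544 + 451*((96 + 470)*(-492))) - 450614) = 1/(-7/(3 - 68544 + 451*(566*(-492))) - 450614) = 1/(-7/(3 - 68544 + 451*(-278472)) - 450614) = 1/(-7/(3 - 68544 - 125590872) - 450614) = 1/(-7/(-125659413) - 450614) = 1/(-7*(-1/125659413) - 450614) = 1/(7/125659413 - 450614) = 1/(-56623890729575/125659413) = -125659413/56623890729575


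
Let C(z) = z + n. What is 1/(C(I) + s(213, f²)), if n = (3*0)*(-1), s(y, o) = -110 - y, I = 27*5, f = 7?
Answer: -1/188 ≈ -0.0053191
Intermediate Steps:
I = 135
n = 0 (n = 0*(-1) = 0)
C(z) = z (C(z) = z + 0 = z)
1/(C(I) + s(213, f²)) = 1/(135 + (-110 - 1*213)) = 1/(135 + (-110 - 213)) = 1/(135 - 323) = 1/(-188) = -1/188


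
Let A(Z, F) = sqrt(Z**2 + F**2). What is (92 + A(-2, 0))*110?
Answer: 10340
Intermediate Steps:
A(Z, F) = sqrt(F**2 + Z**2)
(92 + A(-2, 0))*110 = (92 + sqrt(0**2 + (-2)**2))*110 = (92 + sqrt(0 + 4))*110 = (92 + sqrt(4))*110 = (92 + 2)*110 = 94*110 = 10340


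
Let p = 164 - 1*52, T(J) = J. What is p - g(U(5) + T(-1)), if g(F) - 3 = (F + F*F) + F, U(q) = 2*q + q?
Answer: -115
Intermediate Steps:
U(q) = 3*q
g(F) = 3 + F² + 2*F (g(F) = 3 + ((F + F*F) + F) = 3 + ((F + F²) + F) = 3 + (F² + 2*F) = 3 + F² + 2*F)
p = 112 (p = 164 - 52 = 112)
p - g(U(5) + T(-1)) = 112 - (3 + (3*5 - 1)² + 2*(3*5 - 1)) = 112 - (3 + (15 - 1)² + 2*(15 - 1)) = 112 - (3 + 14² + 2*14) = 112 - (3 + 196 + 28) = 112 - 1*227 = 112 - 227 = -115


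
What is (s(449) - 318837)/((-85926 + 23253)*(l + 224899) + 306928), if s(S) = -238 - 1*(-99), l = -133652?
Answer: 318976/5718416303 ≈ 5.5780e-5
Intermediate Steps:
s(S) = -139 (s(S) = -238 + 99 = -139)
(s(449) - 318837)/((-85926 + 23253)*(l + 224899) + 306928) = (-139 - 318837)/((-85926 + 23253)*(-133652 + 224899) + 306928) = -318976/(-62673*91247 + 306928) = -318976/(-5718723231 + 306928) = -318976/(-5718416303) = -318976*(-1/5718416303) = 318976/5718416303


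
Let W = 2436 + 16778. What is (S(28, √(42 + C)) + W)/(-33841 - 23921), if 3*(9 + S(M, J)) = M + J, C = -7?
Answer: -57643/173286 - √35/173286 ≈ -0.33268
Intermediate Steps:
W = 19214
S(M, J) = -9 + J/3 + M/3 (S(M, J) = -9 + (M + J)/3 = -9 + (J + M)/3 = -9 + (J/3 + M/3) = -9 + J/3 + M/3)
(S(28, √(42 + C)) + W)/(-33841 - 23921) = ((-9 + √(42 - 7)/3 + (⅓)*28) + 19214)/(-33841 - 23921) = ((-9 + √35/3 + 28/3) + 19214)/(-57762) = ((⅓ + √35/3) + 19214)*(-1/57762) = (57643/3 + √35/3)*(-1/57762) = -57643/173286 - √35/173286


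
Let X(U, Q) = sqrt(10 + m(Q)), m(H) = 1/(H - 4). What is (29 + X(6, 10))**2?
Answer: (174 + sqrt(366))**2/36 ≈ 1036.1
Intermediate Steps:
m(H) = 1/(-4 + H)
X(U, Q) = sqrt(10 + 1/(-4 + Q))
(29 + X(6, 10))**2 = (29 + sqrt((-39 + 10*10)/(-4 + 10)))**2 = (29 + sqrt((-39 + 100)/6))**2 = (29 + sqrt((1/6)*61))**2 = (29 + sqrt(61/6))**2 = (29 + sqrt(366)/6)**2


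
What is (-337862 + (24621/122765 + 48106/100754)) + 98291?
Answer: -1481630419599593/6184532405 ≈ -2.3957e+5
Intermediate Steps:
(-337862 + (24621/122765 + 48106/100754)) + 98291 = (-337862 + (24621*(1/122765) + 48106*(1/100754))) + 98291 = (-337862 + (24621/122765 + 24053/50377)) + 98291 = (-337862 + 4193198662/6184532405) + 98291 = -2089514294219448/6184532405 + 98291 = -1481630419599593/6184532405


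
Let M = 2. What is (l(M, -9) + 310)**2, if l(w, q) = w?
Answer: 97344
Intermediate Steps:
(l(M, -9) + 310)**2 = (2 + 310)**2 = 312**2 = 97344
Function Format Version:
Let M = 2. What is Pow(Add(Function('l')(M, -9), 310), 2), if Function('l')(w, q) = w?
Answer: 97344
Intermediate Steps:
Pow(Add(Function('l')(M, -9), 310), 2) = Pow(Add(2, 310), 2) = Pow(312, 2) = 97344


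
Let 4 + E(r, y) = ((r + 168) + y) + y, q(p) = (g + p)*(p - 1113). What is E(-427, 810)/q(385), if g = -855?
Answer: 1357/342160 ≈ 0.0039660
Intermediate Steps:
q(p) = (-1113 + p)*(-855 + p) (q(p) = (-855 + p)*(p - 1113) = (-855 + p)*(-1113 + p) = (-1113 + p)*(-855 + p))
E(r, y) = 164 + r + 2*y (E(r, y) = -4 + (((r + 168) + y) + y) = -4 + (((168 + r) + y) + y) = -4 + ((168 + r + y) + y) = -4 + (168 + r + 2*y) = 164 + r + 2*y)
E(-427, 810)/q(385) = (164 - 427 + 2*810)/(951615 + 385**2 - 1968*385) = (164 - 427 + 1620)/(951615 + 148225 - 757680) = 1357/342160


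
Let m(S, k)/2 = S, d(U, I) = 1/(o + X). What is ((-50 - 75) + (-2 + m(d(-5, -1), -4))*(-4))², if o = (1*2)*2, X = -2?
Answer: 14641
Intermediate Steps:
o = 4 (o = 2*2 = 4)
d(U, I) = ½ (d(U, I) = 1/(4 - 2) = 1/2 = ½)
m(S, k) = 2*S
((-50 - 75) + (-2 + m(d(-5, -1), -4))*(-4))² = ((-50 - 75) + (-2 + 2*(½))*(-4))² = (-125 + (-2 + 1)*(-4))² = (-125 - 1*(-4))² = (-125 + 4)² = (-121)² = 14641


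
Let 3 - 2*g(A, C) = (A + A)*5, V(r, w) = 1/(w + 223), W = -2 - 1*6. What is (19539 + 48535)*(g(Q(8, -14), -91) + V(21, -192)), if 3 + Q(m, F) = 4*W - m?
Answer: 456946725/31 ≈ 1.4740e+7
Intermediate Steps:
W = -8 (W = -2 - 6 = -8)
Q(m, F) = -35 - m (Q(m, F) = -3 + (4*(-8) - m) = -3 + (-32 - m) = -35 - m)
V(r, w) = 1/(223 + w)
g(A, C) = 3/2 - 5*A (g(A, C) = 3/2 - (A + A)*5/2 = 3/2 - 2*A*5/2 = 3/2 - 5*A)
(19539 + 48535)*(g(Q(8, -14), -91) + V(21, -192)) = (19539 + 48535)*((3/2 - 5*(-35 - 1*8)) + 1/(223 - 192)) = 68074*((3/2 - 5*(-35 - 8)) + 1/31) = 68074*((3/2 - 5*(-43)) + 1/31) = 68074*((3/2 + 215) + 1/31) = 68074*(433/2 + 1/31) = 68074*(13425/62) = 456946725/31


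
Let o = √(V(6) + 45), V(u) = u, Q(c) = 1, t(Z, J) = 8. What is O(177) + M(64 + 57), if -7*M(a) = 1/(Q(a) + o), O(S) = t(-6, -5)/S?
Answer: 2977/61950 - √51/350 ≈ 0.027651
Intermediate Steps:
O(S) = 8/S
o = √51 (o = √(6 + 45) = √51 ≈ 7.1414)
M(a) = -1/(7*(1 + √51))
O(177) + M(64 + 57) = 8/177 + (1/350 - √51/350) = 2977/61950 - √51/350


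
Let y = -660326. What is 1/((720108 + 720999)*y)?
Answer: -1/951600420882 ≈ -1.0509e-12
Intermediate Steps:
1/((720108 + 720999)*y) = 1/((720108 + 720999)*(-660326)) = -1/660326/1441107 = (1/1441107)*(-1/660326) = -1/951600420882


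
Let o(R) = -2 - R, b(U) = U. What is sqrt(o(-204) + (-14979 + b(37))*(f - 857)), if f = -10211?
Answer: 129*sqrt(9938) ≈ 12860.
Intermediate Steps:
sqrt(o(-204) + (-14979 + b(37))*(f - 857)) = sqrt((-2 - 1*(-204)) + (-14979 + 37)*(-10211 - 857)) = sqrt((-2 + 204) - 14942*(-11068)) = sqrt(202 + 165378056) = sqrt(165378258) = 129*sqrt(9938)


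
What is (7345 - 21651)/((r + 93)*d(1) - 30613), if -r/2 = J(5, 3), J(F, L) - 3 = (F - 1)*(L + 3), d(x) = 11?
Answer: 7153/15092 ≈ 0.47396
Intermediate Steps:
J(F, L) = 3 + (-1 + F)*(3 + L) (J(F, L) = 3 + (F - 1)*(L + 3) = 3 + (-1 + F)*(3 + L))
r = -54 (r = -2*(-1*3 + 3*5 + 5*3) = -2*(-3 + 15 + 15) = -2*27 = -54)
(7345 - 21651)/((r + 93)*d(1) - 30613) = (7345 - 21651)/((-54 + 93)*11 - 30613) = -14306/(39*11 - 30613) = -14306/(429 - 30613) = -14306/(-30184) = -14306*(-1/30184) = 7153/15092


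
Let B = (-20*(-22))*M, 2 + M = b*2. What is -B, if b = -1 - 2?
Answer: 3520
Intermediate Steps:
b = -3
M = -8 (M = -2 - 3*2 = -2 - 6 = -8)
B = -3520 (B = -20*(-22)*(-8) = 440*(-8) = -3520)
-B = -1*(-3520) = 3520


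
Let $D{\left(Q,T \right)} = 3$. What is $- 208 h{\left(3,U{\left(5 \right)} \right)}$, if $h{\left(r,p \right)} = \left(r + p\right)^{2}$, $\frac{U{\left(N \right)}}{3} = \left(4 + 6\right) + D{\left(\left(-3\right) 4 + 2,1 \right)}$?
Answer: $-366912$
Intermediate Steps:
$U{\left(N \right)} = 39$ ($U{\left(N \right)} = 3 \left(\left(4 + 6\right) + 3\right) = 3 \left(10 + 3\right) = 3 \cdot 13 = 39$)
$h{\left(r,p \right)} = \left(p + r\right)^{2}$
$- 208 h{\left(3,U{\left(5 \right)} \right)} = - 208 \left(39 + 3\right)^{2} = - 208 \cdot 42^{2} = \left(-208\right) 1764 = -366912$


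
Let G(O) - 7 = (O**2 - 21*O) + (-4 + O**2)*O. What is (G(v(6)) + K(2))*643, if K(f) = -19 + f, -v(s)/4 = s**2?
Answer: -1904346094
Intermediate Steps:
v(s) = -4*s**2
G(O) = 7 + O**2 - 21*O + O*(-4 + O**2) (G(O) = 7 + ((O**2 - 21*O) + (-4 + O**2)*O) = 7 + ((O**2 - 21*O) + O*(-4 + O**2)) = 7 + (O**2 - 21*O + O*(-4 + O**2)) = 7 + O**2 - 21*O + O*(-4 + O**2))
(G(v(6)) + K(2))*643 = ((7 + (-4*6**2)**2 + (-4*6**2)**3 - (-100)*6**2) + (-19 + 2))*643 = ((7 + (-4*36)**2 + (-4*36)**3 - (-100)*36) - 17)*643 = ((7 + (-144)**2 + (-144)**3 - 25*(-144)) - 17)*643 = ((7 + 20736 - 2985984 + 3600) - 17)*643 = (-2961641 - 17)*643 = -2961658*643 = -1904346094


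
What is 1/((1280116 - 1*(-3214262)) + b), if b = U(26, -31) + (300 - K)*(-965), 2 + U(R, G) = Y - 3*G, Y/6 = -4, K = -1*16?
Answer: 1/4189505 ≈ 2.3869e-7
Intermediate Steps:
K = -16
Y = -24 (Y = 6*(-4) = -24)
U(R, G) = -26 - 3*G (U(R, G) = -2 + (-24 - 3*G) = -26 - 3*G)
b = -304873 (b = (-26 - 3*(-31)) + (300 - 1*(-16))*(-965) = (-26 + 93) + (300 + 16)*(-965) = 67 + 316*(-965) = 67 - 304940 = -304873)
1/((1280116 - 1*(-3214262)) + b) = 1/((1280116 - 1*(-3214262)) - 304873) = 1/((1280116 + 3214262) - 304873) = 1/(4494378 - 304873) = 1/4189505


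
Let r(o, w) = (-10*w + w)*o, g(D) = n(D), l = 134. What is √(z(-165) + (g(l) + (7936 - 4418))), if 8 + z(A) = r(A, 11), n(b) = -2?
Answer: √19843 ≈ 140.87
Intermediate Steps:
g(D) = -2
r(o, w) = -9*o*w (r(o, w) = (-9*w)*o = -9*o*w)
z(A) = -8 - 99*A (z(A) = -8 - 9*A*11 = -8 - 99*A)
√(z(-165) + (g(l) + (7936 - 4418))) = √((-8 - 99*(-165)) + (-2 + (7936 - 4418))) = √((-8 + 16335) + (-2 + 3518)) = √(16327 + 3516) = √19843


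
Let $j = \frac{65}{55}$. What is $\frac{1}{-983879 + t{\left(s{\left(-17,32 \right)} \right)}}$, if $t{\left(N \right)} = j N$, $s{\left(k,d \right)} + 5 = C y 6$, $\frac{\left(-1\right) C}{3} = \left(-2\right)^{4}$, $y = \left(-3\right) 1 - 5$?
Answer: $- \frac{1}{981162} \approx -1.0192 \cdot 10^{-6}$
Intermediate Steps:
$j = \frac{13}{11}$ ($j = 65 \cdot \frac{1}{55} = \frac{13}{11} \approx 1.1818$)
$y = -8$ ($y = -3 - 5 = -8$)
$C = -48$ ($C = - 3 \left(-2\right)^{4} = \left(-3\right) 16 = -48$)
$s{\left(k,d \right)} = 2299$ ($s{\left(k,d \right)} = -5 + \left(-48\right) \left(-8\right) 6 = -5 + 384 \cdot 6 = -5 + 2304 = 2299$)
$t{\left(N \right)} = \frac{13 N}{11}$
$\frac{1}{-983879 + t{\left(s{\left(-17,32 \right)} \right)}} = \frac{1}{-983879 + \frac{13}{11} \cdot 2299} = \frac{1}{-983879 + 2717} = \frac{1}{-981162} = - \frac{1}{981162}$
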